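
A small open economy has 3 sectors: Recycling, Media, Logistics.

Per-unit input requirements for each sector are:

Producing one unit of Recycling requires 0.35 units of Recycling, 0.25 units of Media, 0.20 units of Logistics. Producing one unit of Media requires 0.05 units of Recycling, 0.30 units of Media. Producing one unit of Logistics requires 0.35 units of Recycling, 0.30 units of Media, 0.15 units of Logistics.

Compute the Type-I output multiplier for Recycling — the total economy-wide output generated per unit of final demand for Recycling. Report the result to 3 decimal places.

m_1 = 3.108

I − A =
  [   0.65    -0.05    -0.35]
  [  -0.25     0.70    -0.30]
  [  -0.20     0.00     0.85]
Cofactors of I−A, C_ij = (−1)^(i+j)·(minor ij) (rows/columns in the sector order above):
  C_11 = (0.70)(0.85) − (-0.30)(0.00) = 0.5950
  C_12 = −[(-0.25)(0.85) − (-0.30)(-0.20)] = 0.2725
  C_13 = (-0.25)(0.00) − (0.70)(-0.20) = 0.1400
  C_21 = −[(-0.05)(0.85) − (-0.35)(0.00)] = 0.0425
  C_22 = (0.65)(0.85) − (-0.35)(-0.20) = 0.4825
  C_23 = −[(0.65)(0.00) − (-0.05)(-0.20)] = 0.0100
  C_31 = (-0.05)(-0.30) − (-0.35)(0.70) = 0.2600
  C_32 = −[(0.65)(-0.30) − (-0.35)(-0.25)] = 0.2825
  C_33 = (0.65)(0.70) − (-0.05)(-0.25) = 0.4425
det(I−A) = Σ_j (I−A)_1j·C_1j = (0.65)(0.5950) + (-0.05)(0.2725) + (-0.35)(0.1400) = 0.324125
adj(I−A) = Cᵀ =
  [ 0.5950   0.0425   0.2600]
  [ 0.2725   0.4825   0.2825]
  [ 0.1400   0.0100   0.4425]
(I − A)⁻¹ = adj(I−A) / det(I−A) ≈
  [   1.8357     0.1311     0.8022]
  [   0.8407     1.4886     0.8716]
  [   0.4319     0.0309     1.3652]
The output multiplier for sector j is the column-j sum of the Leontief inverse (I − A)⁻¹ = adj(I−A) / det(I−A).
Column 1 of adj(I−A): (0.5950, 0.2725, 0.1400); det(I−A) = 0.324125.
m_1 = (0.5950 + 0.2725 + 0.1400) / 0.324125 = 1.0075 / 0.324125 ≈ 3.108.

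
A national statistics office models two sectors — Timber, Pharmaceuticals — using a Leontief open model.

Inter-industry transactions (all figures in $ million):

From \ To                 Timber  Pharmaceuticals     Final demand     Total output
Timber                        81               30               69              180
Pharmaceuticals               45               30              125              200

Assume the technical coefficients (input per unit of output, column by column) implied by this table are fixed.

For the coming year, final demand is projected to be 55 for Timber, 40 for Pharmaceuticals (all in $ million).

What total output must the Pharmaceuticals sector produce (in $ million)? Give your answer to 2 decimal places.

Technical coefficients a_ij = z_ij / X_j:
  a_11 = 81/180 = 0.45, a_21 = 45/180 = 0.25
  a_12 = 30/200 = 0.15, a_22 = 30/200 = 0.15
I − A =
  [   0.55    -0.15]
  [  -0.25     0.85]
det(I−A) = (0.55)(0.85) − (-0.15)(-0.25) = 0.4300
adj(I−A) = [[0.85, 0.15], [0.25, 0.55]]
(I − A)⁻¹ = adj(I−A) / det(I−A) ≈
  [   1.9767     0.3488]
  [   0.5814     1.2791]
x = (I − A)⁻¹ d = adj(I−A)·d / det(I−A), with det(I−A) = 0.4300:
  x_1 = (0.85·55 + 0.15·40) / 0.4300 = 52.75 / 0.4300 ≈ 122.67
  x_2 = (0.25·55 + 0.55·40) / 0.4300 = 35.75 / 0.4300 ≈ 83.14

x_2 = 83.14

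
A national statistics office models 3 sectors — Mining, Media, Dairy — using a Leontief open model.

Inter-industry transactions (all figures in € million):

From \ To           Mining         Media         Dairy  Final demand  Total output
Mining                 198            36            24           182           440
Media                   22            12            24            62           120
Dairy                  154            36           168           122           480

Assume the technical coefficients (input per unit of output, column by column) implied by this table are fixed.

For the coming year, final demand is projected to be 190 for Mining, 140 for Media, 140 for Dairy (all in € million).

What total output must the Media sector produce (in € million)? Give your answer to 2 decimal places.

x_2 = 217.38

Technical coefficients a_ij = z_ij / X_j:
  a_11 = 198/440 = 0.45, a_21 = 22/440 = 0.05, a_31 = 154/440 = 0.35
  a_12 = 36/120 = 0.30, a_22 = 12/120 = 0.10, a_32 = 36/120 = 0.30
  a_13 = 24/480 = 0.05, a_23 = 24/480 = 0.05, a_33 = 168/480 = 0.35
I − A =
  [   0.55    -0.30    -0.05]
  [  -0.05     0.90    -0.05]
  [  -0.35    -0.30     0.65]
Cofactors of I−A, C_ij = (−1)^(i+j)·(minor ij) (rows/columns in the sector order above):
  C_11 = (0.90)(0.65) − (-0.05)(-0.30) = 0.5700
  C_12 = −[(-0.05)(0.65) − (-0.05)(-0.35)] = 0.0500
  C_13 = (-0.05)(-0.30) − (0.90)(-0.35) = 0.3300
  C_21 = −[(-0.30)(0.65) − (-0.05)(-0.30)] = 0.2100
  C_22 = (0.55)(0.65) − (-0.05)(-0.35) = 0.3400
  C_23 = −[(0.55)(-0.30) − (-0.30)(-0.35)] = 0.2700
  C_31 = (-0.30)(-0.05) − (-0.05)(0.90) = 0.0600
  C_32 = −[(0.55)(-0.05) − (-0.05)(-0.05)] = 0.0300
  C_33 = (0.55)(0.90) − (-0.30)(-0.05) = 0.4800
det(I−A) = Σ_j (I−A)_1j·C_1j = (0.55)(0.5700) + (-0.30)(0.0500) + (-0.05)(0.3300) = 0.2820
adj(I−A) = Cᵀ =
  [ 0.5700   0.2100   0.0600]
  [ 0.0500   0.3400   0.0300]
  [ 0.3300   0.2700   0.4800]
(I − A)⁻¹ = adj(I−A) / det(I−A) ≈
  [   2.0213     0.7447     0.2128]
  [   0.1773     1.2057     0.1064]
  [   1.1702     0.9574     1.7021]
x = (I − A)⁻¹ d = adj(I−A)·d / det(I−A), with det(I−A) = 0.2820:
  x_1 = (0.5700·190 + 0.2100·140 + 0.0600·140) / 0.2820 = 146.10 / 0.2820 ≈ 518.09
  x_2 = (0.0500·190 + 0.3400·140 + 0.0300·140) / 0.2820 = 61.30 / 0.2820 ≈ 217.38
  x_3 = (0.3300·190 + 0.2700·140 + 0.4800·140) / 0.2820 = 167.70 / 0.2820 ≈ 594.68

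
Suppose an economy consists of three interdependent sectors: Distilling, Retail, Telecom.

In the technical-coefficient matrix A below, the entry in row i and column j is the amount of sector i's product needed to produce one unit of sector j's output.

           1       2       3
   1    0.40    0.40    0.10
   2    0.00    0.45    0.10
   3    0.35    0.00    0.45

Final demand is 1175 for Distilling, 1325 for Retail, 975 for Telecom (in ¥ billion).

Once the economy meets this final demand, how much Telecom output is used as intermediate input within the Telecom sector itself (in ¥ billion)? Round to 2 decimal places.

I − A =
  [   0.60    -0.40    -0.10]
  [   0.00     0.55    -0.10]
  [  -0.35     0.00     0.55]
Cofactors of I−A, C_ij = (−1)^(i+j)·(minor ij) (rows/columns in the sector order above):
  C_11 = (0.55)(0.55) − (-0.10)(0.00) = 0.3025
  C_12 = −[(0.00)(0.55) − (-0.10)(-0.35)] = 0.0350
  C_13 = (0.00)(0.00) − (0.55)(-0.35) = 0.1925
  C_21 = −[(-0.40)(0.55) − (-0.10)(0.00)] = 0.2200
  C_22 = (0.60)(0.55) − (-0.10)(-0.35) = 0.2950
  C_23 = −[(0.60)(0.00) − (-0.40)(-0.35)] = 0.1400
  C_31 = (-0.40)(-0.10) − (-0.10)(0.55) = 0.0950
  C_32 = −[(0.60)(-0.10) − (-0.10)(0.00)] = 0.0600
  C_33 = (0.60)(0.55) − (-0.40)(0.00) = 0.3300
det(I−A) = Σ_j (I−A)_1j·C_1j = (0.60)(0.3025) + (-0.40)(0.0350) + (-0.10)(0.1925) = 0.14825
adj(I−A) = Cᵀ =
  [ 0.3025   0.2200   0.0950]
  [ 0.0350   0.2950   0.0600]
  [ 0.1925   0.1400   0.3300]
(I − A)⁻¹ = adj(I−A) / det(I−A) ≈
  [   2.0405     1.4840     0.6408]
  [   0.2361     1.9899     0.4047]
  [   1.2985     0.9444     2.2260]
First solve x = (I − A)⁻¹ d = adj(I−A)·d / det(I−A); in particular x_3 = (0.1925·1175 + 0.1400·1325 + 0.3300·975) / 0.14825 = 733.4375 / 0.14825 ≈ 4947.3019.
Intermediate flow from 3 to 3: z_33 = a_33 · x_3 = 0.45 × 733.4375 / 0.14825 = 330.046875 / 0.14825 ≈ 2226.29.

z_33 = 2226.29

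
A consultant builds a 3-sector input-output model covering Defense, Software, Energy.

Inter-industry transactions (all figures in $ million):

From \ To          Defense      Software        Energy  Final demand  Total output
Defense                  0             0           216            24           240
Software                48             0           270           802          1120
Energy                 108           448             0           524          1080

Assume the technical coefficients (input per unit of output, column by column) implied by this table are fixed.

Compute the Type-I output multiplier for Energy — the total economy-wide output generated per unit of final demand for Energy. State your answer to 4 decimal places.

m_3 = 1.8766

Technical coefficients a_ij = z_ij / X_j:
  a_11 = 0/240 = 0.00, a_21 = 48/240 = 0.20, a_31 = 108/240 = 0.45
  a_12 = 0/1120 = 0.00, a_22 = 0/1120 = 0.00, a_32 = 448/1120 = 0.40
  a_13 = 216/1080 = 0.20, a_23 = 270/1080 = 0.25, a_33 = 0/1080 = 0.00
I − A =
  [   1.00     0.00    -0.20]
  [  -0.20     1.00    -0.25]
  [  -0.45    -0.40     1.00]
Cofactors of I−A, C_ij = (−1)^(i+j)·(minor ij) (rows/columns in the sector order above):
  C_11 = (1.00)(1.00) − (-0.25)(-0.40) = 0.9000
  C_12 = −[(-0.20)(1.00) − (-0.25)(-0.45)] = 0.3125
  C_13 = (-0.20)(-0.40) − (1.00)(-0.45) = 0.5300
  C_21 = −[(0.00)(1.00) − (-0.20)(-0.40)] = 0.0800
  C_22 = (1.00)(1.00) − (-0.20)(-0.45) = 0.9100
  C_23 = −[(1.00)(-0.40) − (0.00)(-0.45)] = 0.4000
  C_31 = (0.00)(-0.25) − (-0.20)(1.00) = 0.2000
  C_32 = −[(1.00)(-0.25) − (-0.20)(-0.20)] = 0.2900
  C_33 = (1.00)(1.00) − (0.00)(-0.20) = 1.0000
det(I−A) = Σ_j (I−A)_1j·C_1j = (1.00)(0.9000) + (0.00)(0.3125) + (-0.20)(0.5300) = 0.7940
adj(I−A) = Cᵀ =
  [ 0.9000   0.0800   0.2000]
  [ 0.3125   0.9100   0.2900]
  [ 0.5300   0.4000   1.0000]
(I − A)⁻¹ = adj(I−A) / det(I−A) ≈
  [   1.13350     0.10076     0.25189]
  [   0.39358     1.14610     0.36524]
  [   0.66751     0.50378     1.25945]
The output multiplier for sector j is the column-j sum of the Leontief inverse (I − A)⁻¹ = adj(I−A) / det(I−A).
Column 3 of adj(I−A): (0.2000, 0.2900, 1.0000); det(I−A) = 0.7940.
m_3 = (0.2000 + 0.2900 + 1.0000) / 0.7940 = 1.49 / 0.7940 ≈ 1.8766.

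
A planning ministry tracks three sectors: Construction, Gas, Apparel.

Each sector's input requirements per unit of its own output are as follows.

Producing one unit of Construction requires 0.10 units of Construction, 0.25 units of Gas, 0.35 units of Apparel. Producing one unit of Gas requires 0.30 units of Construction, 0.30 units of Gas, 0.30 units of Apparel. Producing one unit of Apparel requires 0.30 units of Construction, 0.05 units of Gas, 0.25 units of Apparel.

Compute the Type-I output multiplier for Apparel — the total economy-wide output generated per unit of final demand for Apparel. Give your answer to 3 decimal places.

I − A =
  [   0.90    -0.30    -0.30]
  [  -0.25     0.70    -0.05]
  [  -0.35    -0.30     0.75]
Cofactors of I−A, C_ij = (−1)^(i+j)·(minor ij) (rows/columns in the sector order above):
  C_11 = (0.70)(0.75) − (-0.05)(-0.30) = 0.5100
  C_12 = −[(-0.25)(0.75) − (-0.05)(-0.35)] = 0.2050
  C_13 = (-0.25)(-0.30) − (0.70)(-0.35) = 0.3200
  C_21 = −[(-0.30)(0.75) − (-0.30)(-0.30)] = 0.3150
  C_22 = (0.90)(0.75) − (-0.30)(-0.35) = 0.5700
  C_23 = −[(0.90)(-0.30) − (-0.30)(-0.35)] = 0.3750
  C_31 = (-0.30)(-0.05) − (-0.30)(0.70) = 0.2250
  C_32 = −[(0.90)(-0.05) − (-0.30)(-0.25)] = 0.1200
  C_33 = (0.90)(0.70) − (-0.30)(-0.25) = 0.5550
det(I−A) = Σ_j (I−A)_1j·C_1j = (0.90)(0.5100) + (-0.30)(0.2050) + (-0.30)(0.3200) = 0.3015
adj(I−A) = Cᵀ =
  [ 0.5100   0.3150   0.2250]
  [ 0.2050   0.5700   0.1200]
  [ 0.3200   0.3750   0.5550]
(I − A)⁻¹ = adj(I−A) / det(I−A) ≈
  [   1.6915     1.0448     0.7463]
  [   0.6799     1.8905     0.3980]
  [   1.0614     1.2438     1.8408]
The output multiplier for sector j is the column-j sum of the Leontief inverse (I − A)⁻¹ = adj(I−A) / det(I−A).
Column A of adj(I−A): (0.2250, 0.1200, 0.5550); det(I−A) = 0.3015.
m_A = (0.2250 + 0.1200 + 0.5550) / 0.3015 = 0.90 / 0.3015 ≈ 2.985.

m_A = 2.985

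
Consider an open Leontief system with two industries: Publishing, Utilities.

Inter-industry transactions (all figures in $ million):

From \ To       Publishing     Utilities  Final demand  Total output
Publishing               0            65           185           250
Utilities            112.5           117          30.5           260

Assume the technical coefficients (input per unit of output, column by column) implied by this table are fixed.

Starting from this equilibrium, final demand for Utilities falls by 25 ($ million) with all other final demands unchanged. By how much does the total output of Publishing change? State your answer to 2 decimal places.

Technical coefficients a_ij = z_ij / X_j:
  a_11 = 0/250 = 0.00, a_21 = 112.5/250 = 0.45
  a_12 = 65/260 = 0.25, a_22 = 117/260 = 0.45
I − A =
  [   1.00    -0.25]
  [  -0.45     0.55]
det(I−A) = (1.00)(0.55) − (-0.25)(-0.45) = 0.4375
adj(I−A) = [[0.55, 0.25], [0.45, 1.00]]
(I − A)⁻¹ = adj(I−A) / det(I−A) ≈
  [   1.2571     0.5714]
  [   1.0286     2.2857]
Δx = (I − A)⁻¹ Δd with Δd having -25 in the Utilities component and 0 elsewhere.
So Δx_1 = L_12 · (-25), where L_12 = adj(I−A)_12 / det(I−A) = 0.25 / 0.4375.
Δx_1 = 0.25 × (-25) / 0.4375 = -6.25 / 0.4375 ≈ -14.29.

Δx_1 = -14.29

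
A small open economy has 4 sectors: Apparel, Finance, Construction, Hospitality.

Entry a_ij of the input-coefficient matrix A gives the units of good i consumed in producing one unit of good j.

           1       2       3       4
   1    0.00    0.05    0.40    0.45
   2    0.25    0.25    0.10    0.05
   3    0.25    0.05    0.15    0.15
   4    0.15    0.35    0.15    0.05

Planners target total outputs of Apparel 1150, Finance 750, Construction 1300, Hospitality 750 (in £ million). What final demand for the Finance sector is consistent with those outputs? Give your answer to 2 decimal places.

d_2 = 107.50

I − A =
  [   1.00    -0.05    -0.40    -0.45]
  [  -0.25     0.75    -0.10    -0.05]
  [  -0.25    -0.05     0.85    -0.15]
  [  -0.15    -0.35    -0.15     0.95]
d = (I − A) x:
  d_1 = (+1.00)·1150 + (-0.05)·750 + (-0.40)·1300 + (-0.45)·750 = 255.00
  d_2 = (-0.25)·1150 + (+0.75)·750 + (-0.10)·1300 + (-0.05)·750 = 107.50
  d_3 = (-0.25)·1150 + (-0.05)·750 + (+0.85)·1300 + (-0.15)·750 = 667.50
  d_4 = (-0.15)·1150 + (-0.35)·750 + (-0.15)·1300 + (+0.95)·750 = 82.50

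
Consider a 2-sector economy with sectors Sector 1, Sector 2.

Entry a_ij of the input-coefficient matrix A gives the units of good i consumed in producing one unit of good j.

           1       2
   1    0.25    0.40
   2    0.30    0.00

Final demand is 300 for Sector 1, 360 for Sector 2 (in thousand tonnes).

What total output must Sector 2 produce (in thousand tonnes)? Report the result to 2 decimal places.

I − A =
  [   0.75    -0.40]
  [  -0.30     1.00]
det(I−A) = (0.75)(1.00) − (-0.40)(-0.30) = 0.6300
adj(I−A) = [[1.00, 0.40], [0.30, 0.75]]
(I − A)⁻¹ = adj(I−A) / det(I−A) ≈
  [   1.5873     0.6349]
  [   0.4762     1.1905]
x = (I − A)⁻¹ d = adj(I−A)·d / det(I−A), with det(I−A) = 0.6300:
  x_1 = (1.00·300 + 0.40·360) / 0.6300 = 444.00 / 0.6300 ≈ 704.76
  x_2 = (0.30·300 + 0.75·360) / 0.6300 = 360.00 / 0.6300 ≈ 571.43

x_2 = 571.43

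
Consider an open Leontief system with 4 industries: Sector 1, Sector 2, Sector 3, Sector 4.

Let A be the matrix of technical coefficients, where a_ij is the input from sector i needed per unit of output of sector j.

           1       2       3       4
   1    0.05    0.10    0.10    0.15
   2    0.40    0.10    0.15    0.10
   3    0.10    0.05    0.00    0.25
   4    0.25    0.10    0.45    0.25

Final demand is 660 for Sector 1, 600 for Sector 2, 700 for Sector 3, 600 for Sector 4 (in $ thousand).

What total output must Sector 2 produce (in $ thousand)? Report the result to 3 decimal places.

x_2 = 1836.934

I − A =
  [   0.95    -0.10    -0.10    -0.15]
  [  -0.40     0.90    -0.15    -0.10]
  [  -0.10    -0.05     1.00    -0.25]
  [  -0.25    -0.10    -0.45     0.75]
Compute the cofactors C_ij = (−1)^(i+j)·(3×3 minor ij) of I−A; the adjugate is their transpose:
adj(I−A) = Cᵀ =
  [ 0.552125   0.088375   0.145250   0.170625]
  [ 0.305125   0.547625   0.203500   0.201875]
  [ 0.149000   0.072750   0.559500   0.226000]
  [ 0.314125   0.146125   0.411250   0.795375]
det(I−A) = Σ_j (I−A)_1j·C_1j = (0.95)(0.552125) + (-0.10)(0.305125) + (-0.10)(0.149000) + (-0.15)(0.314125) = 0.4319875
(I − A)⁻¹ = adj(I−A) / det(I−A) ≈
  [   1.2781     0.2046     0.3362     0.3950]
  [   0.7063     1.2677     0.4711     0.4673]
  [   0.3449     0.1684     1.2952     0.5232]
  [   0.7272     0.3383     0.9520     1.8412]
x = (I − A)⁻¹ d = adj(I−A)·d / det(I−A), with det(I−A) = 0.4319875:
  x_1 = (0.552125·660 + 0.088375·600 + 0.145250·700 + 0.170625·600) / 0.4319875 = 621.4775 / 0.4319875 ≈ 1438.647
  x_2 = (0.305125·660 + 0.547625·600 + 0.203500·700 + 0.201875·600) / 0.4319875 = 793.5325 / 0.4319875 ≈ 1836.934
  x_3 = (0.149000·660 + 0.072750·600 + 0.559500·700 + 0.226000·600) / 0.4319875 = 669.24 / 0.4319875 ≈ 1549.211
  x_4 = (0.314125·660 + 0.146125·600 + 0.411250·700 + 0.795375·600) / 0.4319875 = 1060.0975 / 0.4319875 ≈ 2454.000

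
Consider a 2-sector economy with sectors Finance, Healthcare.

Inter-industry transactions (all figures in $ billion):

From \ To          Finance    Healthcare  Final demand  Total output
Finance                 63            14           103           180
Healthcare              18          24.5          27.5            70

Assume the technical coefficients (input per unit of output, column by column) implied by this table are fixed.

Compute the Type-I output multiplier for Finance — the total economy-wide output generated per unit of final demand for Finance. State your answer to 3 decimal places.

m_F = 1.863

Technical coefficients a_ij = z_ij / X_j:
  a_FF = 63/180 = 0.35, a_HF = 18/180 = 0.10
  a_FH = 14/70 = 0.20, a_HH = 24.5/70 = 0.35
I − A =
  [   0.65    -0.20]
  [  -0.10     0.65]
det(I−A) = (0.65)(0.65) − (-0.20)(-0.10) = 0.4025
adj(I−A) = [[0.65, 0.20], [0.10, 0.65]]
(I − A)⁻¹ = adj(I−A) / det(I−A) ≈
  [   1.6149     0.4969]
  [   0.2484     1.6149]
The output multiplier for sector j is the column-j sum of the Leontief inverse (I − A)⁻¹ = adj(I−A) / det(I−A).
Column F of adj(I−A): (0.65, 0.10); det(I−A) = 0.4025.
m_F = (0.65 + 0.10) / 0.4025 = 0.75 / 0.4025 ≈ 1.863.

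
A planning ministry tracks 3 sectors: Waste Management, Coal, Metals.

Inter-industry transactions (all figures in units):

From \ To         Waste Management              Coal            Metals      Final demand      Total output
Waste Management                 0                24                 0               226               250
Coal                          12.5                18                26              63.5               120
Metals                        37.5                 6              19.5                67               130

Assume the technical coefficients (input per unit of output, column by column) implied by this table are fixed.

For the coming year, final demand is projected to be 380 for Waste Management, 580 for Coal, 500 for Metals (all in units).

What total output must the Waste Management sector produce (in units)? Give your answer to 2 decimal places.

Technical coefficients a_ij = z_ij / X_j:
  a_WW = 0/250 = 0.00, a_CW = 12.5/250 = 0.05, a_MW = 37.5/250 = 0.15
  a_WC = 24/120 = 0.20, a_CC = 18/120 = 0.15, a_MC = 6/120 = 0.05
  a_WM = 0/130 = 0.00, a_CM = 26/130 = 0.20, a_MM = 19.5/130 = 0.15
I − A =
  [   1.00    -0.20     0.00]
  [  -0.05     0.85    -0.20]
  [  -0.15    -0.05     0.85]
Cofactors of I−A, C_ij = (−1)^(i+j)·(minor ij) (rows/columns in the sector order above):
  C_11 = (0.85)(0.85) − (-0.20)(-0.05) = 0.7125
  C_12 = −[(-0.05)(0.85) − (-0.20)(-0.15)] = 0.0725
  C_13 = (-0.05)(-0.05) − (0.85)(-0.15) = 0.1300
  C_21 = −[(-0.20)(0.85) − (0.00)(-0.05)] = 0.1700
  C_22 = (1.00)(0.85) − (0.00)(-0.15) = 0.8500
  C_23 = −[(1.00)(-0.05) − (-0.20)(-0.15)] = 0.0800
  C_31 = (-0.20)(-0.20) − (0.00)(0.85) = 0.0400
  C_32 = −[(1.00)(-0.20) − (0.00)(-0.05)] = 0.2000
  C_33 = (1.00)(0.85) − (-0.20)(-0.05) = 0.8400
det(I−A) = Σ_j (I−A)_1j·C_1j = (1.00)(0.7125) + (-0.20)(0.0725) + (0.00)(0.1300) = 0.6980
adj(I−A) = Cᵀ =
  [ 0.7125   0.1700   0.0400]
  [ 0.0725   0.8500   0.2000]
  [ 0.1300   0.0800   0.8400]
(I − A)⁻¹ = adj(I−A) / det(I−A) ≈
  [   1.0208     0.2436     0.0573]
  [   0.1039     1.2178     0.2865]
  [   0.1862     0.1146     1.2034]
x = (I − A)⁻¹ d = adj(I−A)·d / det(I−A), with det(I−A) = 0.6980:
  x_W = (0.7125·380 + 0.1700·580 + 0.0400·500) / 0.6980 = 389.35 / 0.6980 ≈ 557.81
  x_C = (0.0725·380 + 0.8500·580 + 0.2000·500) / 0.6980 = 620.55 / 0.6980 ≈ 889.04
  x_M = (0.1300·380 + 0.0800·580 + 0.8400·500) / 0.6980 = 515.80 / 0.6980 ≈ 738.97

x_W = 557.81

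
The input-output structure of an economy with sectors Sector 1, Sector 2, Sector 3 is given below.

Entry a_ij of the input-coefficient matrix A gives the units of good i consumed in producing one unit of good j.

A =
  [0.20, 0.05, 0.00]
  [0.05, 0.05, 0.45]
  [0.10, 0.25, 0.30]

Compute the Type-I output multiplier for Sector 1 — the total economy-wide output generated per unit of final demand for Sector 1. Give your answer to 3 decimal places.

m_1 = 1.689

I − A =
  [   0.80    -0.05     0.00]
  [  -0.05     0.95    -0.45]
  [  -0.10    -0.25     0.70]
Cofactors of I−A, C_ij = (−1)^(i+j)·(minor ij) (rows/columns in the sector order above):
  C_11 = (0.95)(0.70) − (-0.45)(-0.25) = 0.5525
  C_12 = −[(-0.05)(0.70) − (-0.45)(-0.10)] = 0.0800
  C_13 = (-0.05)(-0.25) − (0.95)(-0.10) = 0.1075
  C_21 = −[(-0.05)(0.70) − (0.00)(-0.25)] = 0.0350
  C_22 = (0.80)(0.70) − (0.00)(-0.10) = 0.5600
  C_23 = −[(0.80)(-0.25) − (-0.05)(-0.10)] = 0.2050
  C_31 = (-0.05)(-0.45) − (0.00)(0.95) = 0.0225
  C_32 = −[(0.80)(-0.45) − (0.00)(-0.05)] = 0.3600
  C_33 = (0.80)(0.95) − (-0.05)(-0.05) = 0.7575
det(I−A) = Σ_j (I−A)_1j·C_1j = (0.80)(0.5525) + (-0.05)(0.0800) + (0.00)(0.1075) = 0.4380
adj(I−A) = Cᵀ =
  [ 0.5525   0.0350   0.0225]
  [ 0.0800   0.5600   0.3600]
  [ 0.1075   0.2050   0.7575]
(I − A)⁻¹ = adj(I−A) / det(I−A) ≈
  [   1.2614     0.0799     0.0514]
  [   0.1826     1.2785     0.8219]
  [   0.2454     0.4680     1.7295]
The output multiplier for sector j is the column-j sum of the Leontief inverse (I − A)⁻¹ = adj(I−A) / det(I−A).
Column 1 of adj(I−A): (0.5525, 0.0800, 0.1075); det(I−A) = 0.4380.
m_1 = (0.5525 + 0.0800 + 0.1075) / 0.4380 = 0.74 / 0.4380 ≈ 1.689.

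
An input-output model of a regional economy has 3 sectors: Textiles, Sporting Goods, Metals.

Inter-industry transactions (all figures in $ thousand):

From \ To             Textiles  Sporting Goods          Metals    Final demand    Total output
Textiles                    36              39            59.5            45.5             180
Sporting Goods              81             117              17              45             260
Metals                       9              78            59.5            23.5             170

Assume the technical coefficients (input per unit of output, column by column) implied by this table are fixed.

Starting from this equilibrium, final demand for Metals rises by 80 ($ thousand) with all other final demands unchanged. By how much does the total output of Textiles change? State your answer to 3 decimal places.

Technical coefficients a_ij = z_ij / X_j:
  a_TT = 36/180 = 0.20, a_ST = 81/180 = 0.45, a_MT = 9/180 = 0.05
  a_TS = 39/260 = 0.15, a_SS = 117/260 = 0.45, a_MS = 78/260 = 0.30
  a_TM = 59.5/170 = 0.35, a_SM = 17/170 = 0.10, a_MM = 59.5/170 = 0.35
I − A =
  [   0.80    -0.15    -0.35]
  [  -0.45     0.55    -0.10]
  [  -0.05    -0.30     0.65]
Cofactors of I−A, C_ij = (−1)^(i+j)·(minor ij) (rows/columns in the sector order above):
  C_11 = (0.55)(0.65) − (-0.10)(-0.30) = 0.3275
  C_12 = −[(-0.45)(0.65) − (-0.10)(-0.05)] = 0.2975
  C_13 = (-0.45)(-0.30) − (0.55)(-0.05) = 0.1625
  C_21 = −[(-0.15)(0.65) − (-0.35)(-0.30)] = 0.2025
  C_22 = (0.80)(0.65) − (-0.35)(-0.05) = 0.5025
  C_23 = −[(0.80)(-0.30) − (-0.15)(-0.05)] = 0.2475
  C_31 = (-0.15)(-0.10) − (-0.35)(0.55) = 0.2075
  C_32 = −[(0.80)(-0.10) − (-0.35)(-0.45)] = 0.2375
  C_33 = (0.80)(0.55) − (-0.15)(-0.45) = 0.3725
det(I−A) = Σ_j (I−A)_1j·C_1j = (0.80)(0.3275) + (-0.15)(0.2975) + (-0.35)(0.1625) = 0.1605
adj(I−A) = Cᵀ =
  [ 0.3275   0.2025   0.2075]
  [ 0.2975   0.5025   0.2375]
  [ 0.1625   0.2475   0.3725]
(I − A)⁻¹ = adj(I−A) / det(I−A) ≈
  [   2.0405     1.2617     1.2928]
  [   1.8536     3.1308     1.4798]
  [   1.0125     1.5421     2.3209]
Δx = (I − A)⁻¹ Δd with Δd having +80 in the Metals component and 0 elsewhere.
So Δx_T = L_TM · (+80), where L_TM = adj(I−A)_TM / det(I−A) = 0.2075 / 0.1605.
Δx_T = 0.2075 × (+80) / 0.1605 = 16.60 / 0.1605 ≈ 103.427.

Δx_T = 103.427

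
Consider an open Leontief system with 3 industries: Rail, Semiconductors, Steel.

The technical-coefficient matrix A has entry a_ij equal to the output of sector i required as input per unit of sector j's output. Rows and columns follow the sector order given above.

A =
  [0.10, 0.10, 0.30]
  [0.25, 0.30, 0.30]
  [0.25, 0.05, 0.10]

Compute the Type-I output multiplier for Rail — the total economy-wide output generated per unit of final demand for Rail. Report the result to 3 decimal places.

I − A =
  [   0.90    -0.10    -0.30]
  [  -0.25     0.70    -0.30]
  [  -0.25    -0.05     0.90]
Cofactors of I−A, C_ij = (−1)^(i+j)·(minor ij) (rows/columns in the sector order above):
  C_11 = (0.70)(0.90) − (-0.30)(-0.05) = 0.6150
  C_12 = −[(-0.25)(0.90) − (-0.30)(-0.25)] = 0.3000
  C_13 = (-0.25)(-0.05) − (0.70)(-0.25) = 0.1875
  C_21 = −[(-0.10)(0.90) − (-0.30)(-0.05)] = 0.1050
  C_22 = (0.90)(0.90) − (-0.30)(-0.25) = 0.7350
  C_23 = −[(0.90)(-0.05) − (-0.10)(-0.25)] = 0.0700
  C_31 = (-0.10)(-0.30) − (-0.30)(0.70) = 0.2400
  C_32 = −[(0.90)(-0.30) − (-0.30)(-0.25)] = 0.3450
  C_33 = (0.90)(0.70) − (-0.10)(-0.25) = 0.6050
det(I−A) = Σ_j (I−A)_1j·C_1j = (0.90)(0.6150) + (-0.10)(0.3000) + (-0.30)(0.1875) = 0.46725
adj(I−A) = Cᵀ =
  [ 0.6150   0.1050   0.2400]
  [ 0.3000   0.7350   0.3450]
  [ 0.1875   0.0700   0.6050]
(I − A)⁻¹ = adj(I−A) / det(I−A) ≈
  [   1.3162     0.2247     0.5136]
  [   0.6421     1.5730     0.7384]
  [   0.4013     0.1498     1.2948]
The output multiplier for sector j is the column-j sum of the Leontief inverse (I − A)⁻¹ = adj(I−A) / det(I−A).
Column 1 of adj(I−A): (0.6150, 0.3000, 0.1875); det(I−A) = 0.46725.
m_1 = (0.6150 + 0.3000 + 0.1875) / 0.46725 = 1.1025 / 0.46725 ≈ 2.360.

m_1 = 2.360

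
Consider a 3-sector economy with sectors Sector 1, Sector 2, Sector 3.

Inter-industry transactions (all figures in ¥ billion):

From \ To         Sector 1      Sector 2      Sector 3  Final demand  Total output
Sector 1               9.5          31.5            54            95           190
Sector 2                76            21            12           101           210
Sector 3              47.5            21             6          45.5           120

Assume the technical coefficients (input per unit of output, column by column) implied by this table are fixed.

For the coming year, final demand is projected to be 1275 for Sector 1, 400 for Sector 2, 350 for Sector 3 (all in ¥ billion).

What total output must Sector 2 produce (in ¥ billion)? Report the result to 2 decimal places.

Technical coefficients a_ij = z_ij / X_j:
  a_11 = 9.5/190 = 0.05, a_21 = 76/190 = 0.40, a_31 = 47.5/190 = 0.25
  a_12 = 31.5/210 = 0.15, a_22 = 21/210 = 0.10, a_32 = 21/210 = 0.10
  a_13 = 54/120 = 0.45, a_23 = 12/120 = 0.10, a_33 = 6/120 = 0.05
I − A =
  [   0.95    -0.15    -0.45]
  [  -0.40     0.90    -0.10]
  [  -0.25    -0.10     0.95]
Cofactors of I−A, C_ij = (−1)^(i+j)·(minor ij) (rows/columns in the sector order above):
  C_11 = (0.90)(0.95) − (-0.10)(-0.10) = 0.8450
  C_12 = −[(-0.40)(0.95) − (-0.10)(-0.25)] = 0.4050
  C_13 = (-0.40)(-0.10) − (0.90)(-0.25) = 0.2650
  C_21 = −[(-0.15)(0.95) − (-0.45)(-0.10)] = 0.1875
  C_22 = (0.95)(0.95) − (-0.45)(-0.25) = 0.7900
  C_23 = −[(0.95)(-0.10) − (-0.15)(-0.25)] = 0.1325
  C_31 = (-0.15)(-0.10) − (-0.45)(0.90) = 0.4200
  C_32 = −[(0.95)(-0.10) − (-0.45)(-0.40)] = 0.2750
  C_33 = (0.95)(0.90) − (-0.15)(-0.40) = 0.7950
det(I−A) = Σ_j (I−A)_1j·C_1j = (0.95)(0.8450) + (-0.15)(0.4050) + (-0.45)(0.2650) = 0.62275
adj(I−A) = Cᵀ =
  [ 0.8450   0.1875   0.4200]
  [ 0.4050   0.7900   0.2750]
  [ 0.2650   0.1325   0.7950]
(I − A)⁻¹ = adj(I−A) / det(I−A) ≈
  [   1.3569     0.3011     0.6744]
  [   0.6503     1.2686     0.4416]
  [   0.4255     0.2128     1.2766]
x = (I − A)⁻¹ d = adj(I−A)·d / det(I−A), with det(I−A) = 0.62275:
  x_1 = (0.8450·1275 + 0.1875·400 + 0.4200·350) / 0.62275 = 1299.375 / 0.62275 ≈ 2086.51
  x_2 = (0.4050·1275 + 0.7900·400 + 0.2750·350) / 0.62275 = 928.625 / 0.62275 ≈ 1491.17
  x_3 = (0.2650·1275 + 0.1325·400 + 0.7950·350) / 0.62275 = 669.125 / 0.62275 ≈ 1074.47

x_2 = 1491.17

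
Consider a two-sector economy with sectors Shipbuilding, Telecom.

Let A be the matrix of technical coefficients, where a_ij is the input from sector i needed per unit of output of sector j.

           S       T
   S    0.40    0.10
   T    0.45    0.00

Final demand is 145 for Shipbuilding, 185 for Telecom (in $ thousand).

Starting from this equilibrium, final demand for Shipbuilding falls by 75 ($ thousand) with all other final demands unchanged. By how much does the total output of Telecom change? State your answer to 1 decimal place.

Δx_T = -60.8

I − A =
  [   0.60    -0.10]
  [  -0.45     1.00]
det(I−A) = (0.60)(1.00) − (-0.10)(-0.45) = 0.5550
adj(I−A) = [[1.00, 0.10], [0.45, 0.60]]
(I − A)⁻¹ = adj(I−A) / det(I−A) ≈
  [   1.8018     0.1802]
  [   0.8108     1.0811]
Δx = (I − A)⁻¹ Δd with Δd having -75 in the Shipbuilding component and 0 elsewhere.
So Δx_T = L_TS · (-75), where L_TS = adj(I−A)_TS / det(I−A) = 0.45 / 0.5550.
Δx_T = 0.45 × (-75) / 0.5550 = -33.75 / 0.5550 ≈ -60.8.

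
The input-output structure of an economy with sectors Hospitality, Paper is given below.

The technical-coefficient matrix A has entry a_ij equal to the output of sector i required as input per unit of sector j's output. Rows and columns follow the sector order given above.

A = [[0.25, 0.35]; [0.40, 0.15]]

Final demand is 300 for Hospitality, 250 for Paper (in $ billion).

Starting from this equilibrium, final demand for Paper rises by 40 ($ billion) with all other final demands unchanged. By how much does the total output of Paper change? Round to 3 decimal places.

Δx_2 = 60.302

I − A =
  [   0.75    -0.35]
  [  -0.40     0.85]
det(I−A) = (0.75)(0.85) − (-0.35)(-0.40) = 0.4975
adj(I−A) = [[0.85, 0.35], [0.40, 0.75]]
(I − A)⁻¹ = adj(I−A) / det(I−A) ≈
  [   1.7085     0.7035]
  [   0.8040     1.5075]
Δx = (I − A)⁻¹ Δd with Δd having +40 in the Paper component and 0 elsewhere.
So Δx_2 = L_22 · (+40), where L_22 = adj(I−A)_22 / det(I−A) = 0.75 / 0.4975.
Δx_2 = 0.75 × (+40) / 0.4975 = 30.00 / 0.4975 ≈ 60.302.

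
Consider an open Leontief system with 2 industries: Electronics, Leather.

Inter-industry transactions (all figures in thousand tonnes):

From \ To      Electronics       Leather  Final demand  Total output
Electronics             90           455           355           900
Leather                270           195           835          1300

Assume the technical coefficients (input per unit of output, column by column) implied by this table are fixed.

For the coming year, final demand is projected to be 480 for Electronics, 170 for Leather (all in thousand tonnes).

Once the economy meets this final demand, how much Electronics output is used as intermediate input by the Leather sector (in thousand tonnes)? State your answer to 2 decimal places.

Technical coefficients a_ij = z_ij / X_j:
  a_11 = 90/900 = 0.10, a_21 = 270/900 = 0.30
  a_12 = 455/1300 = 0.35, a_22 = 195/1300 = 0.15
I − A =
  [   0.90    -0.35]
  [  -0.30     0.85]
det(I−A) = (0.90)(0.85) − (-0.35)(-0.30) = 0.6600
adj(I−A) = [[0.85, 0.35], [0.30, 0.90]]
(I − A)⁻¹ = adj(I−A) / det(I−A) ≈
  [   1.2879     0.5303]
  [   0.4545     1.3636]
First solve x = (I − A)⁻¹ d = adj(I−A)·d / det(I−A); in particular x_2 = (0.30·480 + 0.90·170) / 0.6600 = 297.00 / 0.6600 = 450.0000.
Intermediate flow from 1 to 2: z_12 = a_12 · x_2 = 0.35 × 297.00 / 0.6600 = 103.95 / 0.6600 = 157.50.

z_12 = 157.50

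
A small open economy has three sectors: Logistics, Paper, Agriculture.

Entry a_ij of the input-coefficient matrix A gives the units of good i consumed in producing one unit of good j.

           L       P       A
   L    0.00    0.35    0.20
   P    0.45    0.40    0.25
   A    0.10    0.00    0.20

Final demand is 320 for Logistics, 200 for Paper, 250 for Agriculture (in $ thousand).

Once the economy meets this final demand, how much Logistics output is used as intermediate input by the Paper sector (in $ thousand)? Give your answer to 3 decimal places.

z_LP = 382.506

I − A =
  [   1.00    -0.35    -0.20]
  [  -0.45     0.60    -0.25]
  [  -0.10     0.00     0.80]
Cofactors of I−A, C_ij = (−1)^(i+j)·(minor ij) (rows/columns in the sector order above):
  C_11 = (0.60)(0.80) − (-0.25)(0.00) = 0.4800
  C_12 = −[(-0.45)(0.80) − (-0.25)(-0.10)] = 0.3850
  C_13 = (-0.45)(0.00) − (0.60)(-0.10) = 0.0600
  C_21 = −[(-0.35)(0.80) − (-0.20)(0.00)] = 0.2800
  C_22 = (1.00)(0.80) − (-0.20)(-0.10) = 0.7800
  C_23 = −[(1.00)(0.00) − (-0.35)(-0.10)] = 0.0350
  C_31 = (-0.35)(-0.25) − (-0.20)(0.60) = 0.2075
  C_32 = −[(1.00)(-0.25) − (-0.20)(-0.45)] = 0.3400
  C_33 = (1.00)(0.60) − (-0.35)(-0.45) = 0.4425
det(I−A) = Σ_j (I−A)_1j·C_1j = (1.00)(0.4800) + (-0.35)(0.3850) + (-0.20)(0.0600) = 0.33325
adj(I−A) = Cᵀ =
  [ 0.4800   0.2800   0.2075]
  [ 0.3850   0.7800   0.3400]
  [ 0.0600   0.0350   0.4425]
(I − A)⁻¹ = adj(I−A) / det(I−A) ≈
  [   1.4404     0.8402     0.6227]
  [   1.1553     2.3406     1.0203]
  [   0.1800     0.1050     1.3278]
First solve x = (I − A)⁻¹ d = adj(I−A)·d / det(I−A); in particular x_P = (0.3850·320 + 0.7800·200 + 0.3400·250) / 0.33325 = 364.20 / 0.33325 ≈ 1092.87322.
Intermediate flow from L to P: z_LP = a_LP · x_P = 0.35 × 364.20 / 0.33325 = 127.47 / 0.33325 ≈ 382.506.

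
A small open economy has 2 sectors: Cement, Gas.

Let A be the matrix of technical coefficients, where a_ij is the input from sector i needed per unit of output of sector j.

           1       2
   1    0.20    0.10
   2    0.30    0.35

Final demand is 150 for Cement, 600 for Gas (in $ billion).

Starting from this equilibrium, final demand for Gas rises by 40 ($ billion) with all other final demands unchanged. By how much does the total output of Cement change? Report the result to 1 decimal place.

Δx_1 = 8.2

I − A =
  [   0.80    -0.10]
  [  -0.30     0.65]
det(I−A) = (0.80)(0.65) − (-0.10)(-0.30) = 0.4900
adj(I−A) = [[0.65, 0.10], [0.30, 0.80]]
(I − A)⁻¹ = adj(I−A) / det(I−A) ≈
  [   1.3265     0.2041]
  [   0.6122     1.6327]
Δx = (I − A)⁻¹ Δd with Δd having +40 in the Gas component and 0 elsewhere.
So Δx_1 = L_12 · (+40), where L_12 = adj(I−A)_12 / det(I−A) = 0.10 / 0.4900.
Δx_1 = 0.10 × (+40) / 0.4900 = 4.00 / 0.4900 ≈ 8.2.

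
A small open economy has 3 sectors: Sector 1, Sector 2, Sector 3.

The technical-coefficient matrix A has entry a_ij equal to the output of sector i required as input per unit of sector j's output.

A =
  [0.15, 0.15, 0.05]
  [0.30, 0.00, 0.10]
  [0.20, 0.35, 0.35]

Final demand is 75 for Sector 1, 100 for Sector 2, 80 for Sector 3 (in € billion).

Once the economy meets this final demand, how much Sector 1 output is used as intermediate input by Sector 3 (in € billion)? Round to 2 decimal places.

I − A =
  [   0.85    -0.15    -0.05]
  [  -0.30     1.00    -0.10]
  [  -0.20    -0.35     0.65]
Cofactors of I−A, C_ij = (−1)^(i+j)·(minor ij) (rows/columns in the sector order above):
  C_11 = (1.00)(0.65) − (-0.10)(-0.35) = 0.6150
  C_12 = −[(-0.30)(0.65) − (-0.10)(-0.20)] = 0.2150
  C_13 = (-0.30)(-0.35) − (1.00)(-0.20) = 0.3050
  C_21 = −[(-0.15)(0.65) − (-0.05)(-0.35)] = 0.1150
  C_22 = (0.85)(0.65) − (-0.05)(-0.20) = 0.5425
  C_23 = −[(0.85)(-0.35) − (-0.15)(-0.20)] = 0.3275
  C_31 = (-0.15)(-0.10) − (-0.05)(1.00) = 0.0650
  C_32 = −[(0.85)(-0.10) − (-0.05)(-0.30)] = 0.1000
  C_33 = (0.85)(1.00) − (-0.15)(-0.30) = 0.8050
det(I−A) = Σ_j (I−A)_1j·C_1j = (0.85)(0.6150) + (-0.15)(0.2150) + (-0.05)(0.3050) = 0.47525
adj(I−A) = Cᵀ =
  [ 0.6150   0.1150   0.0650]
  [ 0.2150   0.5425   0.1000]
  [ 0.3050   0.3275   0.8050]
(I − A)⁻¹ = adj(I−A) / det(I−A) ≈
  [   1.2941     0.2420     0.1368]
  [   0.4524     1.1415     0.2104]
  [   0.6418     0.6891     1.6938]
First solve x = (I − A)⁻¹ d = adj(I−A)·d / det(I−A); in particular x_3 = (0.3050·75 + 0.3275·100 + 0.8050·80) / 0.47525 = 120.025 / 0.47525 ≈ 252.5513.
Intermediate flow from 1 to 3: z_13 = a_13 · x_3 = 0.05 × 120.025 / 0.47525 = 6.00125 / 0.47525 ≈ 12.63.

z_13 = 12.63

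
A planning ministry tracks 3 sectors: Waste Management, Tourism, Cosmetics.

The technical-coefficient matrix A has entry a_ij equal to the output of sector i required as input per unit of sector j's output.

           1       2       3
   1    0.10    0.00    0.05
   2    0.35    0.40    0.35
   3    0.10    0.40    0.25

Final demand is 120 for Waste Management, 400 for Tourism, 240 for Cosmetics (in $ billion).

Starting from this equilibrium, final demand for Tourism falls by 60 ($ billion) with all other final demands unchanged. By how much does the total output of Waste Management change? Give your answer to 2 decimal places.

Δx_1 = -4.46

I − A =
  [   0.90     0.00    -0.05]
  [  -0.35     0.60    -0.35]
  [  -0.10    -0.40     0.75]
Cofactors of I−A, C_ij = (−1)^(i+j)·(minor ij) (rows/columns in the sector order above):
  C_11 = (0.60)(0.75) − (-0.35)(-0.40) = 0.3100
  C_12 = −[(-0.35)(0.75) − (-0.35)(-0.10)] = 0.2975
  C_13 = (-0.35)(-0.40) − (0.60)(-0.10) = 0.2000
  C_21 = −[(0.00)(0.75) − (-0.05)(-0.40)] = 0.0200
  C_22 = (0.90)(0.75) − (-0.05)(-0.10) = 0.6700
  C_23 = −[(0.90)(-0.40) − (0.00)(-0.10)] = 0.3600
  C_31 = (0.00)(-0.35) − (-0.05)(0.60) = 0.0300
  C_32 = −[(0.90)(-0.35) − (-0.05)(-0.35)] = 0.3325
  C_33 = (0.90)(0.60) − (0.00)(-0.35) = 0.5400
det(I−A) = Σ_j (I−A)_1j·C_1j = (0.90)(0.3100) + (0.00)(0.2975) + (-0.05)(0.2000) = 0.2690
adj(I−A) = Cᵀ =
  [ 0.3100   0.0200   0.0300]
  [ 0.2975   0.6700   0.3325]
  [ 0.2000   0.3600   0.5400]
(I − A)⁻¹ = adj(I−A) / det(I−A) ≈
  [   1.1524     0.0743     0.1115]
  [   1.1059     2.4907     1.2361]
  [   0.7435     1.3383     2.0074]
Δx = (I − A)⁻¹ Δd with Δd having -60 in the Tourism component and 0 elsewhere.
So Δx_1 = L_12 · (-60), where L_12 = adj(I−A)_12 / det(I−A) = 0.0200 / 0.2690.
Δx_1 = 0.0200 × (-60) / 0.2690 = -1.20 / 0.2690 ≈ -4.46.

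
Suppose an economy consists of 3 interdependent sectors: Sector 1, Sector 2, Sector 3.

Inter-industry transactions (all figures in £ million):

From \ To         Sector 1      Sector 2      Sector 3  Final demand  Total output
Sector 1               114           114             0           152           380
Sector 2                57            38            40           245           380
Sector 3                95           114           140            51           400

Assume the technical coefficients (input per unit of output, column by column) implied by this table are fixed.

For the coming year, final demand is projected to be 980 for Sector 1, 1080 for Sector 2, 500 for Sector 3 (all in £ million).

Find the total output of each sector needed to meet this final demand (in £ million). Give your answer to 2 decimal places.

Technical coefficients a_ij = z_ij / X_j:
  a_11 = 114/380 = 0.30, a_21 = 57/380 = 0.15, a_31 = 95/380 = 0.25
  a_12 = 114/380 = 0.30, a_22 = 38/380 = 0.10, a_32 = 114/380 = 0.30
  a_13 = 0/400 = 0.00, a_23 = 40/400 = 0.10, a_33 = 140/400 = 0.35
I − A =
  [   0.70    -0.30     0.00]
  [  -0.15     0.90    -0.10]
  [  -0.25    -0.30     0.65]
Cofactors of I−A, C_ij = (−1)^(i+j)·(minor ij) (rows/columns in the sector order above):
  C_11 = (0.90)(0.65) − (-0.10)(-0.30) = 0.5550
  C_12 = −[(-0.15)(0.65) − (-0.10)(-0.25)] = 0.1225
  C_13 = (-0.15)(-0.30) − (0.90)(-0.25) = 0.2700
  C_21 = −[(-0.30)(0.65) − (0.00)(-0.30)] = 0.1950
  C_22 = (0.70)(0.65) − (0.00)(-0.25) = 0.4550
  C_23 = −[(0.70)(-0.30) − (-0.30)(-0.25)] = 0.2850
  C_31 = (-0.30)(-0.10) − (0.00)(0.90) = 0.0300
  C_32 = −[(0.70)(-0.10) − (0.00)(-0.15)] = 0.0700
  C_33 = (0.70)(0.90) − (-0.30)(-0.15) = 0.5850
det(I−A) = Σ_j (I−A)_1j·C_1j = (0.70)(0.5550) + (-0.30)(0.1225) + (0.00)(0.2700) = 0.35175
adj(I−A) = Cᵀ =
  [ 0.5550   0.1950   0.0300]
  [ 0.1225   0.4550   0.0700]
  [ 0.2700   0.2850   0.5850]
(I − A)⁻¹ = adj(I−A) / det(I−A) ≈
  [   1.5778     0.5544     0.0853]
  [   0.3483     1.2935     0.1990]
  [   0.7676     0.8102     1.6631]
x = (I − A)⁻¹ d = adj(I−A)·d / det(I−A), with det(I−A) = 0.35175:
  x_1 = (0.5550·980 + 0.1950·1080 + 0.0300·500) / 0.35175 = 769.50 / 0.35175 ≈ 2187.63
  x_2 = (0.1225·980 + 0.4550·1080 + 0.0700·500) / 0.35175 = 646.45 / 0.35175 ≈ 1837.81
  x_3 = (0.2700·980 + 0.2850·1080 + 0.5850·500) / 0.35175 = 864.90 / 0.35175 ≈ 2458.85

x_1 = 2187.63, x_2 = 1837.81, x_3 = 2458.85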